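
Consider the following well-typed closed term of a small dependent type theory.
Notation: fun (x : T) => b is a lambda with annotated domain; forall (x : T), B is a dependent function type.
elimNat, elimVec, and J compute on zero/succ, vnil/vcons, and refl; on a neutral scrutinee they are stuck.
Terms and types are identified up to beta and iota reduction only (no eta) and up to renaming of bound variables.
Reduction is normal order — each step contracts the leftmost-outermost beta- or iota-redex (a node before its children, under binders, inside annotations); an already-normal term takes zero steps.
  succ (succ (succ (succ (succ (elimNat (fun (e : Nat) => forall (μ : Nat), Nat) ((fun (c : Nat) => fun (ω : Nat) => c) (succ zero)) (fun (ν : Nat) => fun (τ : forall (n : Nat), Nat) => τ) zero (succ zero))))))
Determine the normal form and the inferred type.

reduced normal form:
  succ (succ (succ (succ (succ (succ zero)))))
the term's type:
  Nat


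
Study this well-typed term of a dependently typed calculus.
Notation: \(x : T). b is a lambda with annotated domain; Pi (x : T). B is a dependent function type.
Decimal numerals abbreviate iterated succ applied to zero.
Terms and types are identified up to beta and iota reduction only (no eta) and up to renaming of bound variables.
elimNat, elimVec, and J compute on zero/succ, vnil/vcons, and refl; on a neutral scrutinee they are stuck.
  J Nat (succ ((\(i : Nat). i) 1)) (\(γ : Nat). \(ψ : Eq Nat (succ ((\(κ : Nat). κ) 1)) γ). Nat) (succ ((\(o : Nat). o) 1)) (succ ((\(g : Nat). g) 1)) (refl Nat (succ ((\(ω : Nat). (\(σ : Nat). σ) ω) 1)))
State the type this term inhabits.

type:
  Nat


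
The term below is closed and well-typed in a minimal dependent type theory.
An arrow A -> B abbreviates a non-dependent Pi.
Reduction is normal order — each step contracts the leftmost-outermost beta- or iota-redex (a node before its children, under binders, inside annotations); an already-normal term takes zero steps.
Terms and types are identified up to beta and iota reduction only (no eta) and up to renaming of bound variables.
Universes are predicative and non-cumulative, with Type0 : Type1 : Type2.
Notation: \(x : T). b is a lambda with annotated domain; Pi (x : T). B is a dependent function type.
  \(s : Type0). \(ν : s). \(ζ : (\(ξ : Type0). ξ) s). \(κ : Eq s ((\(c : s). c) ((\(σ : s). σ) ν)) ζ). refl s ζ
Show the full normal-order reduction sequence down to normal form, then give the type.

normal-order reduction:
  \(s : Type0). \(ν : s). \(ζ : (\(ξ : Type0). ξ) s). \(κ : Eq s ((\(c : s). c) ((\(σ : s). σ) ν)) ζ). refl s ζ
  ~> \(s : Type0). \(ν : s). \(ζ : s). \(ξ : Eq s ((\(κ : s). κ) ((\(c : s). c) ν)) ζ). refl s ζ
  ~> \(s : Type0). \(ν : s). \(ζ : s). \(ξ : Eq s ((\(κ : s). κ) ν) ζ). refl s ζ
  ~> \(s : Type0). \(ν : s). \(ζ : s). \(ξ : Eq s ν ζ). refl s ζ
inferred type:
  Pi (s : Type0). Pi (ν : s). Pi (ζ : s). Eq s ν ζ -> Eq s ζ ζ


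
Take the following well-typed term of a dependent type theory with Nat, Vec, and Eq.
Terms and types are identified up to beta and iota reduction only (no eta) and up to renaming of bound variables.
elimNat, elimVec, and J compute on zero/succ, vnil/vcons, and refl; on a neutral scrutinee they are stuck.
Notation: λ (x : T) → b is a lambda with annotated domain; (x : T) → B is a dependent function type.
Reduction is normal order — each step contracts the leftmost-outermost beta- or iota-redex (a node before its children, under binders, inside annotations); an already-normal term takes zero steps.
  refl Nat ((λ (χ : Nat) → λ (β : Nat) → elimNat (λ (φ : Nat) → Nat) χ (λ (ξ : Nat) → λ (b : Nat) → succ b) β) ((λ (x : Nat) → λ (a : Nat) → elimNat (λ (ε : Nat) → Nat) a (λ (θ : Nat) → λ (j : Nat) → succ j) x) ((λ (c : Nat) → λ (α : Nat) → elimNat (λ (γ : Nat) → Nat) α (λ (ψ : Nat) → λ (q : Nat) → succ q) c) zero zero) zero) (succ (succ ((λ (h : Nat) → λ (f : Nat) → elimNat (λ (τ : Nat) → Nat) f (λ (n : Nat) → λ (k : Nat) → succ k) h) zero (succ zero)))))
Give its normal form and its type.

reduced normal form:
  refl Nat (succ (succ (succ zero)))
inferred type:
  Eq Nat (succ (succ (succ zero))) (succ (succ (succ zero)))
observation: the term reaches its normal form after 21 normal-order steps.


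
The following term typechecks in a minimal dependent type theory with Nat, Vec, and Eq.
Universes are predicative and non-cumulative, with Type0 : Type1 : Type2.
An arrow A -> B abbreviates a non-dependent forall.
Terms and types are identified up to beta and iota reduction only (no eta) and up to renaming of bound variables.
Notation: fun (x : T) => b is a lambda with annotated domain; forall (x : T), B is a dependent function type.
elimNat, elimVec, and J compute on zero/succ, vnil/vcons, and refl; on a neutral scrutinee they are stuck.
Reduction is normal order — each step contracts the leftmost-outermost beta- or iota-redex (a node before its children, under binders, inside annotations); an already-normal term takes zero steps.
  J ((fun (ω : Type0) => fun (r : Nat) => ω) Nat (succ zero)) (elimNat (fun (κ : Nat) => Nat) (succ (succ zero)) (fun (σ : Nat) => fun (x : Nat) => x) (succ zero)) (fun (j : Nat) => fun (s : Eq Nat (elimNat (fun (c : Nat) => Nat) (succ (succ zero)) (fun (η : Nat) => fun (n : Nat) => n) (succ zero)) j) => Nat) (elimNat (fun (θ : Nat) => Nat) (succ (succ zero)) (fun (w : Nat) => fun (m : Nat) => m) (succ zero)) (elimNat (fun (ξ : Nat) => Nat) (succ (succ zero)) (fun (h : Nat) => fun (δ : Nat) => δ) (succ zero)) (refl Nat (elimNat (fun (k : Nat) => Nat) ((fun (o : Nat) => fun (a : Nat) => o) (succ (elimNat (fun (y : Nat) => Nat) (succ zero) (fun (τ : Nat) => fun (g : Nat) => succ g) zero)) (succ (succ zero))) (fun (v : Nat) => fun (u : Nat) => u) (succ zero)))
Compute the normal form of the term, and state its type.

reduced normal form:
  succ (succ zero)
inferred type:
  Nat


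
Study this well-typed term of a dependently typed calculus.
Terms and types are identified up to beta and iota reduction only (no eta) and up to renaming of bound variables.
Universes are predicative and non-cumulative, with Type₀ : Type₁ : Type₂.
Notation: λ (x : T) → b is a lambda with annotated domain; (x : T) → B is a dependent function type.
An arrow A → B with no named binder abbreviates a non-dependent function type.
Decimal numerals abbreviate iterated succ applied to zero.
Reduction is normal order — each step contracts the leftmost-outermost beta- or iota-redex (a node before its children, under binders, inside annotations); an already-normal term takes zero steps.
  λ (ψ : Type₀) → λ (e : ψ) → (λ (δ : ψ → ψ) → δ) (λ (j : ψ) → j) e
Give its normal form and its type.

resulting normal form:
  λ (ψ : Type₀) → λ (e : ψ) → e
the term's type:
  (ψ : Type₀) → ψ → ψ
observation: the first redex contracted is a beta-redex; the normal form is reached in 2 normal-order steps.


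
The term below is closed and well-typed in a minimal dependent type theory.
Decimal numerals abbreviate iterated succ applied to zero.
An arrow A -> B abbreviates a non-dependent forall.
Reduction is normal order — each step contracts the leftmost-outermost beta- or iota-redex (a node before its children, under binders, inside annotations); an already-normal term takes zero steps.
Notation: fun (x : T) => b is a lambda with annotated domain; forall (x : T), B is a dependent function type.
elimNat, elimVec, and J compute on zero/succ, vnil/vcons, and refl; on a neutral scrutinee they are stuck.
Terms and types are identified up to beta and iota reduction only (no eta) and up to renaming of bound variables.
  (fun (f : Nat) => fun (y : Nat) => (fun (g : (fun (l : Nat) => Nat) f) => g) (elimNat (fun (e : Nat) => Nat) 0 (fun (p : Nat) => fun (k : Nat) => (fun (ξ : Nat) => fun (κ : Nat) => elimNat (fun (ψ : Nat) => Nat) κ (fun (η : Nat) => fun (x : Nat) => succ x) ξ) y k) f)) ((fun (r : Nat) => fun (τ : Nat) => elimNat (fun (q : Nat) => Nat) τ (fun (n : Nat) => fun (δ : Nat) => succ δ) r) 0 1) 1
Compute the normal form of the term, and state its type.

normal form:
  1
type:
  Nat
observation: the leftmost-outermost redex is a beta-redex, and normalization takes 16 steps.


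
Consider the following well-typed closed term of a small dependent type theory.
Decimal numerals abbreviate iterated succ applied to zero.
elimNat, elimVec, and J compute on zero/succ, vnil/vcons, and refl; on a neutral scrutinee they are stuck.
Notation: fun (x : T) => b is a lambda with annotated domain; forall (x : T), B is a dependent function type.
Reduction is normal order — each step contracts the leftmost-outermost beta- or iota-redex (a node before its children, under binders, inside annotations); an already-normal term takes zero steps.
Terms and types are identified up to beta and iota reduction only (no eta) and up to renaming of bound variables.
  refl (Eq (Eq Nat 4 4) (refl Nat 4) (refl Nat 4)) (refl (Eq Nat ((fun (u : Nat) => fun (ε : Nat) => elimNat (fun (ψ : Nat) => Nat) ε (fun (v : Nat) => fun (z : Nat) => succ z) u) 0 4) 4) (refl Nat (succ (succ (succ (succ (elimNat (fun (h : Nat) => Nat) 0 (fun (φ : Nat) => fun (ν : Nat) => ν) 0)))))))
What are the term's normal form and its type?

normal form:
  refl (Eq (Eq Nat 4 4) (refl Nat 4) (refl Nat 4)) (refl (Eq Nat 4 4) (refl Nat 4))
type:
  Eq (Eq (Eq Nat 4 4) (refl Nat 4) (refl Nat 4)) (refl (Eq Nat 4 4) (refl Nat 4)) (refl (Eq Nat 4 4) (refl Nat 4))
observation: 4 normal-order steps normalize the term, beginning with a beta-redex.


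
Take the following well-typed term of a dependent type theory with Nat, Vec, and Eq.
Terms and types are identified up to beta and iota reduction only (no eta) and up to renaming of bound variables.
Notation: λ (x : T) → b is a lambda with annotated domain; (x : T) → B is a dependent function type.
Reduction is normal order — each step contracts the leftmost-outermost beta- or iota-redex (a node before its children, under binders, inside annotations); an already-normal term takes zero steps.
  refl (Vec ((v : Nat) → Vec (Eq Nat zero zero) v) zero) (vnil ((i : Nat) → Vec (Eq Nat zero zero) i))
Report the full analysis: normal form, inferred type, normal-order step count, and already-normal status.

normal form:
  refl (Vec ((v : Nat) → Vec (Eq Nat zero zero) v) zero) (vnil ((i : Nat) → Vec (Eq Nat zero zero) i))
inferred type:
  Eq (Vec ((v : Nat) → Vec (Eq Nat zero zero) v) zero) (vnil ((i : Nat) → Vec (Eq Nat zero zero) i)) (vnil ((j : Nat) → Vec (Eq Nat zero zero) j))
normal-order step count: 0
term was already normal: yes


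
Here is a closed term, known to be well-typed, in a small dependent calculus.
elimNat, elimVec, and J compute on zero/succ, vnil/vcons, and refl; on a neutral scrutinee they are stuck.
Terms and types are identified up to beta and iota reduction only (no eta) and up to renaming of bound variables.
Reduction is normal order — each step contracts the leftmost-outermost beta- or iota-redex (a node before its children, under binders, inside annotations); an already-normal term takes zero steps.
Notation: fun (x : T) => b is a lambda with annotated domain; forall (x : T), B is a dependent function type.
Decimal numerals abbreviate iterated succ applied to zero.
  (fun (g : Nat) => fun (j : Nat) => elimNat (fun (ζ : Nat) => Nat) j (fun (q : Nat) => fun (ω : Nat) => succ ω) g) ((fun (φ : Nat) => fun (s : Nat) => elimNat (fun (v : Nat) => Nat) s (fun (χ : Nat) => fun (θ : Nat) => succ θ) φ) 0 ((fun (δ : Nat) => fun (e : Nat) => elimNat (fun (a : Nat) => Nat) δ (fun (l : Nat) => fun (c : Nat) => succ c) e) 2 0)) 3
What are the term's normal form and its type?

reduced normal form:
  5
the term's type:
  Nat
observation: contracting a beta-redex first, the term normalizes in 15 steps.


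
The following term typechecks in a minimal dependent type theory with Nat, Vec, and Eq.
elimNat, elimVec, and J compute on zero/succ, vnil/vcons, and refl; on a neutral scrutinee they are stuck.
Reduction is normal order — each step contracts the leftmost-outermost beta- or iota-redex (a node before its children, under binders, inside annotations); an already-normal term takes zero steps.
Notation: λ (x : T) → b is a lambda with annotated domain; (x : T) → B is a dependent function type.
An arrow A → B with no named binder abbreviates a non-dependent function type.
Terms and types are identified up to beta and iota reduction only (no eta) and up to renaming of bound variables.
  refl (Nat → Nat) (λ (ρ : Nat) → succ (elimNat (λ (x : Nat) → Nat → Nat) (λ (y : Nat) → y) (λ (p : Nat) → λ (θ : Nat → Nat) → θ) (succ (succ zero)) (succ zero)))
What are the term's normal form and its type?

resulting normal form:
  refl (Nat → Nat) (λ (ρ : Nat) → succ (succ zero))
inferred type:
  Eq (Nat → Nat) (λ (ρ : Nat) → succ (succ zero)) (λ (x : Nat) → succ (succ zero))
observation: 8 normal-order steps normalize the term, beginning with an elimNat iota-redex.


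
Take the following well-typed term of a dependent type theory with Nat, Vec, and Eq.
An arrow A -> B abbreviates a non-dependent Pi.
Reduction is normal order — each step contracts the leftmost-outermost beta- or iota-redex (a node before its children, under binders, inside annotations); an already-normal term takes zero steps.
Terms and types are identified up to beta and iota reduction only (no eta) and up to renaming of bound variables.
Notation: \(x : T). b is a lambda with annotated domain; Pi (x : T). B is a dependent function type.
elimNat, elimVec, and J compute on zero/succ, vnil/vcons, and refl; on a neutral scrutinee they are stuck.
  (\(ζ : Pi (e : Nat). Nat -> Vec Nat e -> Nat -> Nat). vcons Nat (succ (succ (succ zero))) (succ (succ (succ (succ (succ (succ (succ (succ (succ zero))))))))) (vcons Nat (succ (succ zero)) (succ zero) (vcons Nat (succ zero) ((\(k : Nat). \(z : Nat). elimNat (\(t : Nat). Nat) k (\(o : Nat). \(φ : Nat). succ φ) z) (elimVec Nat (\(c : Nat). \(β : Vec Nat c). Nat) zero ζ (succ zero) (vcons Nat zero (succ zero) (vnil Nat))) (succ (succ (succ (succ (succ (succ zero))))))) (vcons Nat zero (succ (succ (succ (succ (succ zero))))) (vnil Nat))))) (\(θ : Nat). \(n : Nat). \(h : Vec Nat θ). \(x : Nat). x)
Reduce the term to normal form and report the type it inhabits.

reduced normal form:
  vcons Nat (succ (succ (succ zero))) (succ (succ (succ (succ (succ (succ (succ (succ (succ zero))))))))) (vcons Nat (succ (succ zero)) (succ zero) (vcons Nat (succ zero) (succ (succ (succ (succ (succ (succ zero)))))) (vcons Nat zero (succ (succ (succ (succ (succ zero))))) (vnil Nat))))
type:
  Vec Nat (succ (succ (succ (succ zero))))
observation: normalization takes exactly 28 steps under the normal-order strategy.


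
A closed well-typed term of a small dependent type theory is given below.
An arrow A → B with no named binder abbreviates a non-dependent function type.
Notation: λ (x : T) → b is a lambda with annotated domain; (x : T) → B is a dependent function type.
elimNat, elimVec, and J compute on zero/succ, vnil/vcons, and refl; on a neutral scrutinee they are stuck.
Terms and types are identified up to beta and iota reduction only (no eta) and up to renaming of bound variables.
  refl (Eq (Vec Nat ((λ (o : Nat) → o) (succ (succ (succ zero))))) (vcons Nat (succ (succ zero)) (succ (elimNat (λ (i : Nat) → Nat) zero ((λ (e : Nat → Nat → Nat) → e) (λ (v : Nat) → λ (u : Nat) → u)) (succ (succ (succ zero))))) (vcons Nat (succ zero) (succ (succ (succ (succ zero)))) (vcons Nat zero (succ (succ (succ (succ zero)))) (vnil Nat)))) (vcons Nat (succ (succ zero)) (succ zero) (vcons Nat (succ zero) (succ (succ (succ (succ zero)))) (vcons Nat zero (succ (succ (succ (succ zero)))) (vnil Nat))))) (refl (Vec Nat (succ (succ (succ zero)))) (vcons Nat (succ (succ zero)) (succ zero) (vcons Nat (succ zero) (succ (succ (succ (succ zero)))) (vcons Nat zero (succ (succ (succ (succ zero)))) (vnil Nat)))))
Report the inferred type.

the term's type:
  Eq (Eq (Vec Nat (succ (succ (succ zero)))) (vcons Nat (succ (succ zero)) (succ zero) (vcons Nat (succ zero) (succ (succ (succ (succ zero)))) (vcons Nat zero (succ (succ (succ (succ zero)))) (vnil Nat)))) (vcons Nat (succ (succ zero)) (succ zero) (vcons Nat (succ zero) (succ (succ (succ (succ zero)))) (vcons Nat zero (succ (succ (succ (succ zero)))) (vnil Nat))))) (refl (Vec Nat (succ (succ (succ zero)))) (vcons Nat (succ (succ zero)) (succ zero) (vcons Nat (succ zero) (succ (succ (succ (succ zero)))) (vcons Nat zero (succ (succ (succ (succ zero)))) (vnil Nat))))) (refl (Vec Nat (succ (succ (succ zero)))) (vcons Nat (succ (succ zero)) (succ zero) (vcons Nat (succ zero) (succ (succ (succ (succ zero)))) (vcons Nat zero (succ (succ (succ (succ zero)))) (vnil Nat)))))


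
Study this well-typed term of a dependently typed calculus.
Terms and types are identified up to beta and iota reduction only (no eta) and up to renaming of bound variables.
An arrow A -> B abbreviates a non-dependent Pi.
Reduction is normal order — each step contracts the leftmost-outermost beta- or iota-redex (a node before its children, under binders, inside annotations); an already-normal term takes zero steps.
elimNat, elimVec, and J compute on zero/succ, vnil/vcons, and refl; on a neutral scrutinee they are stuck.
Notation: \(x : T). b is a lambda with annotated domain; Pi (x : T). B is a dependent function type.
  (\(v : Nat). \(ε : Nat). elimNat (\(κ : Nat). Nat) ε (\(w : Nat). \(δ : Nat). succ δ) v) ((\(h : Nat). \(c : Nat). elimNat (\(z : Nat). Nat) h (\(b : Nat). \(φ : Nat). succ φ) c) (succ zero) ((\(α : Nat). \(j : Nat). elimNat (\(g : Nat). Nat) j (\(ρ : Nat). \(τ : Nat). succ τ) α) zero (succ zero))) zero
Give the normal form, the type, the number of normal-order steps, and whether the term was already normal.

resulting normal form:
  succ (succ zero)
inferred type:
  Nat
normal-order step count: 18
term was already normal: no
first contracted redex: a beta-redex


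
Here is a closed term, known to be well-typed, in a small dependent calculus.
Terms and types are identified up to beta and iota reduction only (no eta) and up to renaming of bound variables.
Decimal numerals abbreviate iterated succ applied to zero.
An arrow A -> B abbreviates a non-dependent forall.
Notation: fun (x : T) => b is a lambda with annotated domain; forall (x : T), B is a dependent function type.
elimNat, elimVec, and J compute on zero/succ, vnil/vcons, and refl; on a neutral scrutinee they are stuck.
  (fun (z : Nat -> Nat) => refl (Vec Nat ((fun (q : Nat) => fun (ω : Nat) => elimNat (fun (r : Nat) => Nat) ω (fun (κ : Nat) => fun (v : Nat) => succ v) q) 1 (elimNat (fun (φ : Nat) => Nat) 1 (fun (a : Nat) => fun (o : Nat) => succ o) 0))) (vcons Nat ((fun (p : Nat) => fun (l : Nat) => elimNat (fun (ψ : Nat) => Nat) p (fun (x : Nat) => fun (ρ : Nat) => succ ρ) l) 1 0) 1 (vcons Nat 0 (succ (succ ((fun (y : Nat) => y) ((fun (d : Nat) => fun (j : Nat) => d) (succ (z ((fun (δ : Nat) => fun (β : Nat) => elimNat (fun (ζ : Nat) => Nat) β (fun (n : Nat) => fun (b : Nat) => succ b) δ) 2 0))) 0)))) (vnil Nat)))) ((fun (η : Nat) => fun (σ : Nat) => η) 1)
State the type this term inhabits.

the term's type:
  Eq (Vec Nat 2) (vcons Nat 1 1 (vcons Nat 0 4 (vnil Nat))) (vcons Nat 1 1 (vcons Nat 0 4 (vnil Nat)))


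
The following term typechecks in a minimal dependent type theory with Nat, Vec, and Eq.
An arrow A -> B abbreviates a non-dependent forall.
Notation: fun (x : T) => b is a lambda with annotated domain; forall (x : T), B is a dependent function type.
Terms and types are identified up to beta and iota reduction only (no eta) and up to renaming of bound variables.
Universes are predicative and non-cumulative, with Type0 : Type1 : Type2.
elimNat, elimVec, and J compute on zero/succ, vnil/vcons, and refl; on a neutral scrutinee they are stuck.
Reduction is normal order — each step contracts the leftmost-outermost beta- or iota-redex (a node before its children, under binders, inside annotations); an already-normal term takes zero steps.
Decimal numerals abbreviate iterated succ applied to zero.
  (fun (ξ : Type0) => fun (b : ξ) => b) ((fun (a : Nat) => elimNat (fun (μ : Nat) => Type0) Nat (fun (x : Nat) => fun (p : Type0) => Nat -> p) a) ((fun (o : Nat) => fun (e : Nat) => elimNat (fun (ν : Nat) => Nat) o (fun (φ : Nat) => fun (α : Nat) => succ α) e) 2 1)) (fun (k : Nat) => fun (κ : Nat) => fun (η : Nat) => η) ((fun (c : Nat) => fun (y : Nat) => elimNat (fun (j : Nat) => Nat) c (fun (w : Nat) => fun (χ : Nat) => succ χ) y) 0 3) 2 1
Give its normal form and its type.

resulting normal form:
  1
inferred type:
  Nat
observation: 5 normal-order steps separate the term from its normal form.


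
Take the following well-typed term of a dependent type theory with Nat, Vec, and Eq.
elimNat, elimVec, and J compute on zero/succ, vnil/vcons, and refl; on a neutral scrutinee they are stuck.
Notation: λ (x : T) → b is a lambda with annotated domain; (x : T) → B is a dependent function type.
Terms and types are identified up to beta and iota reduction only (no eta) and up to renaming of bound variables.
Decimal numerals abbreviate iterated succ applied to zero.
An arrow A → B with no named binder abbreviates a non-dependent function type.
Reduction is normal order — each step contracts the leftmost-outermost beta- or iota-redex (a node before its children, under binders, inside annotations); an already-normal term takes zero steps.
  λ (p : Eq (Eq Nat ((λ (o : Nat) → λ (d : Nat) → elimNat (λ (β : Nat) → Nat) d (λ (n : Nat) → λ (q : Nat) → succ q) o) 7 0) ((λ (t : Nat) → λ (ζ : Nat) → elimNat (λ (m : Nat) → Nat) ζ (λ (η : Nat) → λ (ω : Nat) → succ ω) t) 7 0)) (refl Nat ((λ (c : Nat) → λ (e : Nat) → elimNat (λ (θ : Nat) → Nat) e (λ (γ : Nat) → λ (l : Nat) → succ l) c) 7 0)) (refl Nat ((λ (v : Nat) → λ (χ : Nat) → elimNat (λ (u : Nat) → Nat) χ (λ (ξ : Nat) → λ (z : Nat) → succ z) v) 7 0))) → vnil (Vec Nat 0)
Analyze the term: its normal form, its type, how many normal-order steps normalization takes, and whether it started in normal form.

normal form:
  λ (p : Eq (Eq Nat 7 7) (refl Nat 7) (refl Nat 7)) → vnil (Vec Nat 0)
inferred type:
  Eq (Eq Nat 7 7) (refl Nat 7) (refl Nat 7) → Vec (Vec Nat 0) 0
steps to reach normal form (normal order): 96
started in normal form: no
first redex: a beta-redex


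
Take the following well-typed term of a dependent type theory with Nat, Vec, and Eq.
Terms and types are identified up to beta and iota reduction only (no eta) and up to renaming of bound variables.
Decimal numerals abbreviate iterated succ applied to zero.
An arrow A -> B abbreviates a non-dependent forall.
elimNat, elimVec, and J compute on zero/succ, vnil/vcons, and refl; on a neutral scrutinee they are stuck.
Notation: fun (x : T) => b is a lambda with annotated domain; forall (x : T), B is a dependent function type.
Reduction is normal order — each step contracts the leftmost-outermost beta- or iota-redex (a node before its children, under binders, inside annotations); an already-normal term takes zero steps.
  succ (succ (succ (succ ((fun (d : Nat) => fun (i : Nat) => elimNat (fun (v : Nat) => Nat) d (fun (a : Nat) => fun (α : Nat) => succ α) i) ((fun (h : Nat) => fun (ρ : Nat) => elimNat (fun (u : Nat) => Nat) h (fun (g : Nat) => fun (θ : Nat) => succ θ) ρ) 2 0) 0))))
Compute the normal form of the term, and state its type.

reduced normal form:
  6
type:
  Nat
observation: 6 normal-order steps normalize the term, beginning with a beta-redex.


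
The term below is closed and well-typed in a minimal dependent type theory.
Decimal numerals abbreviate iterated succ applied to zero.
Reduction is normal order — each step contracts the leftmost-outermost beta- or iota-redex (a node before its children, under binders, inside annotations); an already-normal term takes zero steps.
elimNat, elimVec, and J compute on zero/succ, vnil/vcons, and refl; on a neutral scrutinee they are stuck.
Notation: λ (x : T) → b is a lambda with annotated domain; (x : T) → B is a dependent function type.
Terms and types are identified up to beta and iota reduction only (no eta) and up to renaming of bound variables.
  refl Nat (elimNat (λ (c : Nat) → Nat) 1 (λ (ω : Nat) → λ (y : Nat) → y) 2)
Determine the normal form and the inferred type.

normal form:
  refl Nat 1
inferred type:
  Eq Nat 1 1


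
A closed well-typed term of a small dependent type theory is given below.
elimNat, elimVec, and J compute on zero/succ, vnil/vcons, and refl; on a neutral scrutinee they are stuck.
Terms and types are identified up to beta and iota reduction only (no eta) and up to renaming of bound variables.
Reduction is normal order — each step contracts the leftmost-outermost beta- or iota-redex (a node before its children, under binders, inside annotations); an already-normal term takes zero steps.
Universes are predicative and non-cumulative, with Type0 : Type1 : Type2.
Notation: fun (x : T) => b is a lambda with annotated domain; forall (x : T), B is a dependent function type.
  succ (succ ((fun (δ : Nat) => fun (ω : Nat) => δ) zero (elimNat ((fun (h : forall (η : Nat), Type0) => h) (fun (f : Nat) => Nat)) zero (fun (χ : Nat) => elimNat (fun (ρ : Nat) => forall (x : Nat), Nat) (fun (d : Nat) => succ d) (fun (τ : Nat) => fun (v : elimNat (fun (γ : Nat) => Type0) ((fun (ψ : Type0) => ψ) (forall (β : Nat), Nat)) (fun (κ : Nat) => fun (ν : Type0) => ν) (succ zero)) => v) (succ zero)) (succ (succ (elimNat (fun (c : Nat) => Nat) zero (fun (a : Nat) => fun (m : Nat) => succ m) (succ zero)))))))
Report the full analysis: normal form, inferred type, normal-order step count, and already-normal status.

resulting normal form:
  succ (succ zero)
the term's type:
  Nat
normal-order step count: 2
started in normal form: no
first contracted redex: a beta-redex


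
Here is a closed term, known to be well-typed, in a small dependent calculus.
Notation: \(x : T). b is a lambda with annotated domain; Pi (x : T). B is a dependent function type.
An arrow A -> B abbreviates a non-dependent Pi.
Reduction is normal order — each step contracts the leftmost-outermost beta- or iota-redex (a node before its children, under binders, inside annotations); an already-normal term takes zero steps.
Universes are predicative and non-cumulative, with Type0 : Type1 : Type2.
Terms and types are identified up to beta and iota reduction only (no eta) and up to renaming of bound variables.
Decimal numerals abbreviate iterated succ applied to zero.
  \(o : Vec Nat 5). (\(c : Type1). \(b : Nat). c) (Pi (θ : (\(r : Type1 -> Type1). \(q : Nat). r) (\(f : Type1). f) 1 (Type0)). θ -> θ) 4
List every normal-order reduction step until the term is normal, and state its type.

normal-order reduction:
  \(o : Vec Nat 5). (\(c : Type1). \(b : Nat). c) (Pi (θ : (\(r : Type1 -> Type1). \(q : Nat). r) (\(f : Type1). f) 1 (Type0)). θ -> θ) 4
  ~> \(o : Vec Nat 5). (\(c : Nat). Pi (b : (\(θ : Type1 -> Type1). \(r : Nat). θ) (\(q : Type1). q) 1 (Type0)). b -> b) 4
  ~> \(o : Vec Nat 5). Pi (c : (\(b : Type1 -> Type1). \(θ : Nat). b) (\(r : Type1). r) 1 (Type0)). c -> c
  ~> \(o : Vec Nat 5). Pi (c : (\(b : Nat). \(θ : Type1). θ) 1 (Type0)). c -> c
  ~> \(o : Vec Nat 5). Pi (c : (\(b : Type1). b) (Type0)). c -> c
  ~> \(o : Vec Nat 5). Pi (c : Type0). c -> c
inferred type:
  Vec Nat 5 -> Type1


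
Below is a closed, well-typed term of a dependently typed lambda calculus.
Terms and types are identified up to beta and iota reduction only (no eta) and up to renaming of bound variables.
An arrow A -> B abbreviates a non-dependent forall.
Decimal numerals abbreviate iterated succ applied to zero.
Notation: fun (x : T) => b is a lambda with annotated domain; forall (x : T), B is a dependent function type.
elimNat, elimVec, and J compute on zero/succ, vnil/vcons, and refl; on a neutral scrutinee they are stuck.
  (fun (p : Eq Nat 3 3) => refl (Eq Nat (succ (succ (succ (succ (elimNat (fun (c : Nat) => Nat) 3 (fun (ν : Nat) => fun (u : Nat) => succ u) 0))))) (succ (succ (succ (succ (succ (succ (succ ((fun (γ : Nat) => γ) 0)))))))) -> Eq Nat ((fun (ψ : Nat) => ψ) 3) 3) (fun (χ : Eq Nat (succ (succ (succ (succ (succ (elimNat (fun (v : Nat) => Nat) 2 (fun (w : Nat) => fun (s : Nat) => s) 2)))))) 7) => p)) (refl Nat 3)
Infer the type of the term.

type:
  Eq (Eq Nat 7 7 -> Eq Nat 3 3) (fun (p : Eq Nat 7 7) => refl Nat 3) (fun (c : Eq Nat 7 7) => refl Nat 3)


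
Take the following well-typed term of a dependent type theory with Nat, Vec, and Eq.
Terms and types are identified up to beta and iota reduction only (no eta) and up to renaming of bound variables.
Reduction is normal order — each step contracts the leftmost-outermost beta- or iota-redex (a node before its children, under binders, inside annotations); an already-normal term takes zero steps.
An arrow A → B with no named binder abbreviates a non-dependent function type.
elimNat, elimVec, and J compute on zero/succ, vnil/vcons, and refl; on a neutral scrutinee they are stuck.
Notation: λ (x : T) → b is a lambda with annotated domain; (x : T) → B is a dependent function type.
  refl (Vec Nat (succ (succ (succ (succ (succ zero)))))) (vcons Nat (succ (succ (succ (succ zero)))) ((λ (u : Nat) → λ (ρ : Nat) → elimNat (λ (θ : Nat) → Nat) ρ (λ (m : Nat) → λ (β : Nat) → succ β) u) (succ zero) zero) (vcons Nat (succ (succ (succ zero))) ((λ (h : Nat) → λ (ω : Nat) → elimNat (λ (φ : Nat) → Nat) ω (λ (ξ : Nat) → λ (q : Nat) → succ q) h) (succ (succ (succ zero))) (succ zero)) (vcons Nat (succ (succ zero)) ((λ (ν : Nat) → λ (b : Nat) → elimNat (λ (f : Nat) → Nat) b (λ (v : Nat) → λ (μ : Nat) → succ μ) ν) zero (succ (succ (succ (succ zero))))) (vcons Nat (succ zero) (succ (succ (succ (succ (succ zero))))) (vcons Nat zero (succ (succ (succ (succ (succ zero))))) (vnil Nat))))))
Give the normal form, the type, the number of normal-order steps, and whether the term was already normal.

normal form:
  refl (Vec Nat (succ (succ (succ (succ (succ zero)))))) (vcons Nat (succ (succ (succ (succ zero)))) (succ zero) (vcons Nat (succ (succ (succ zero))) (succ (succ (succ (succ zero)))) (vcons Nat (succ (succ zero)) (succ (succ (succ (succ zero)))) (vcons Nat (succ zero) (succ (succ (succ (succ (succ zero))))) (vcons Nat zero (succ (succ (succ (succ (succ zero))))) (vnil Nat))))))
type:
  Eq (Vec Nat (succ (succ (succ (succ (succ zero)))))) (vcons Nat (succ (succ (succ (succ zero)))) (succ zero) (vcons Nat (succ (succ (succ zero))) (succ (succ (succ (succ zero)))) (vcons Nat (succ (succ zero)) (succ (succ (succ (succ zero)))) (vcons Nat (succ zero) (succ (succ (succ (succ (succ zero))))) (vcons Nat zero (succ (succ (succ (succ (succ zero))))) (vnil Nat)))))) (vcons Nat (succ (succ (succ (succ zero)))) (succ zero) (vcons Nat (succ (succ (succ zero))) (succ (succ (succ (succ zero)))) (vcons Nat (succ (succ zero)) (succ (succ (succ (succ zero)))) (vcons Nat (succ zero) (succ (succ (succ (succ (succ zero))))) (vcons Nat zero (succ (succ (succ (succ (succ zero))))) (vnil Nat))))))
steps to reach normal form (normal order): 21
already normal: no
first redex: a beta-redex


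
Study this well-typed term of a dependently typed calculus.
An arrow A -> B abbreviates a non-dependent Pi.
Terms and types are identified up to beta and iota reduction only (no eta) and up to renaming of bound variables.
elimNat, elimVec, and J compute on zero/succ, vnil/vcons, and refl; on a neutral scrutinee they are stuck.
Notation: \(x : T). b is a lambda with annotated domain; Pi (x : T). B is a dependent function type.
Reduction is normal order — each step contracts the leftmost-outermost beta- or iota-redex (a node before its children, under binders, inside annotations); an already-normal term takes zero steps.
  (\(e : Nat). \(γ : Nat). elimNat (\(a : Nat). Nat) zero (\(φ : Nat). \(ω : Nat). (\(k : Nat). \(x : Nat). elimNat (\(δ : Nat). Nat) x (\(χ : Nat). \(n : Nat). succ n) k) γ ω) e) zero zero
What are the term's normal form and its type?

normal form:
  zero
inferred type:
  Nat


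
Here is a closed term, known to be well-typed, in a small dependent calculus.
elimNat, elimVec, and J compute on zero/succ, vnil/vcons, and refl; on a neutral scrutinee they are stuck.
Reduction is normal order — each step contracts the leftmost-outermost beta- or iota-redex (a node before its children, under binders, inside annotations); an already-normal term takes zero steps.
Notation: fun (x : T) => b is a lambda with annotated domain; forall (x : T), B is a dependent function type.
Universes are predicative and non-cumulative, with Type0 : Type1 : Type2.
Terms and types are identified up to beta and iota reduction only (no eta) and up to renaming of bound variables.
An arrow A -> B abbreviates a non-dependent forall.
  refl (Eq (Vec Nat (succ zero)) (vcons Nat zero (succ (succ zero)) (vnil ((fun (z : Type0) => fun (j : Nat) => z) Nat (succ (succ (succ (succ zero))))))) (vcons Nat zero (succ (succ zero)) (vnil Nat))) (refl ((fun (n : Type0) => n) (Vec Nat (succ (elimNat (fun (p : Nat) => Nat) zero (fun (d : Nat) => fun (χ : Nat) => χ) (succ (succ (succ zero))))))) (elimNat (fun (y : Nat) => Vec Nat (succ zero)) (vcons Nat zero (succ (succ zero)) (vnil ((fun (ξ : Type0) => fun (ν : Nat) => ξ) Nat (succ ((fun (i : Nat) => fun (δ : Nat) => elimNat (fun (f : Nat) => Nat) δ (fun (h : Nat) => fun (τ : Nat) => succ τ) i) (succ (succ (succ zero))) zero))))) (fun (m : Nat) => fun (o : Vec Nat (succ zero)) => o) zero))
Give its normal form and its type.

normal form:
  refl (Eq (Vec Nat (succ zero)) (vcons Nat zero (succ (succ zero)) (vnil Nat)) (vcons Nat zero (succ (succ zero)) (vnil Nat))) (refl (Vec Nat (succ zero)) (vcons Nat zero (succ (succ zero)) (vnil Nat)))
inferred type:
  Eq (Eq (Vec Nat (succ zero)) (vcons Nat zero (succ (succ zero)) (vnil Nat)) (vcons Nat zero (succ (succ zero)) (vnil Nat))) (refl (Vec Nat (succ zero)) (vcons Nat zero (succ (succ zero)) (vnil Nat))) (refl (Vec Nat (succ zero)) (vcons Nat zero (succ (succ zero)) (vnil Nat)))


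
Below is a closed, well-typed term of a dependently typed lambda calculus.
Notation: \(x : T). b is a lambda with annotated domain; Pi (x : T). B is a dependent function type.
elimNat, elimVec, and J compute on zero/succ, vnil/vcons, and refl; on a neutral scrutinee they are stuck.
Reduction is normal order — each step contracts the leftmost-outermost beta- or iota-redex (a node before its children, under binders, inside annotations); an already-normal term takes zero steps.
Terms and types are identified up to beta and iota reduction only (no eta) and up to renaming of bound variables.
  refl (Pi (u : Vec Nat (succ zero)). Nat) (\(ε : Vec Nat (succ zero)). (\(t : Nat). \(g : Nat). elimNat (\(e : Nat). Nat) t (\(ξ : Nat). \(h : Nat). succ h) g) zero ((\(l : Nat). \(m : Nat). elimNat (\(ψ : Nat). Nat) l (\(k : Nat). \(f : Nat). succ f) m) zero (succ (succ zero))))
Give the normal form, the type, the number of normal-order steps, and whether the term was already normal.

resulting normal form:
  refl (Pi (u : Vec Nat (succ zero)). Nat) (\(ε : Vec Nat (succ zero)). succ (succ zero))
type:
  Eq (Pi (u : Vec Nat (succ zero)). Nat) (\(ε : Vec Nat (succ zero)). succ (succ zero)) (\(t : Vec Nat (succ zero)). succ (succ zero))
normal-order step count: 18
started in normal form: no
first contracted redex: a beta-redex


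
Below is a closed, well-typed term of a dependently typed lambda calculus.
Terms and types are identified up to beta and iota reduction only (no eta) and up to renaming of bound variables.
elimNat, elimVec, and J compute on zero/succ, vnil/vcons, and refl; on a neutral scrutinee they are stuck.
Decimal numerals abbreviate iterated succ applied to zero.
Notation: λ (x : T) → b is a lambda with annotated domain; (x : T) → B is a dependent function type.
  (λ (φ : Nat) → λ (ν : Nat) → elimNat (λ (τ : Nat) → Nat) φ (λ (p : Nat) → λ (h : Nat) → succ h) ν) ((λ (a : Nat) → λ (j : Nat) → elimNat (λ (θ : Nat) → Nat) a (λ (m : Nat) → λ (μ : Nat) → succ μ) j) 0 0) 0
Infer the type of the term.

inferred type:
  Nat


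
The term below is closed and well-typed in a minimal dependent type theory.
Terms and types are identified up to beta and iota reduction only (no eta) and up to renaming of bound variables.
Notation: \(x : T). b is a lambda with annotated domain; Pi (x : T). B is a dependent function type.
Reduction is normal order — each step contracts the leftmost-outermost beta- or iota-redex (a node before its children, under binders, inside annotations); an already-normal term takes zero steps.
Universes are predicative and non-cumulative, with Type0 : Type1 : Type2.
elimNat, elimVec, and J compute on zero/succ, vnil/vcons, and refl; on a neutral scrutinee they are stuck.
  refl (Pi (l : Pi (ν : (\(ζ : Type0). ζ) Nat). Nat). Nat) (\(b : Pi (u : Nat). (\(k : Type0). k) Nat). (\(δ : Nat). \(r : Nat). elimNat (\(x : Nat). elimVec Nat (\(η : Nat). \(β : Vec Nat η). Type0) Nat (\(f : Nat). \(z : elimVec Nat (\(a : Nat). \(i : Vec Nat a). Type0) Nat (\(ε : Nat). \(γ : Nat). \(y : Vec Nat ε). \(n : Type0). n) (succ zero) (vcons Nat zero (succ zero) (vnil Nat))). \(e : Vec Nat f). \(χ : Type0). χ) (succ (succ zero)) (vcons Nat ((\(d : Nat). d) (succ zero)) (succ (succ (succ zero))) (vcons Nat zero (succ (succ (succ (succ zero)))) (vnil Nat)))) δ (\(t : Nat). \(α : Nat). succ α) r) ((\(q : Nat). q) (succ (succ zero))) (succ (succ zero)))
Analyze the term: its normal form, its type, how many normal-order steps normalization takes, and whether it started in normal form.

normal form:
  refl (Pi (l : Pi (ν : Nat). Nat). Nat) (\(ζ : Pi (b : Nat). Nat). succ (succ (succ (succ zero))))
type:
  Eq (Pi (l : Pi (ν : Nat). Nat). Nat) (\(ζ : Pi (b : Nat). Nat). succ (succ (succ (succ zero)))) (\(u : Pi (k : Nat). Nat). succ (succ (succ (succ zero))))
reduction steps (normal order): 12
started in normal form: no
first redex: a beta-redex


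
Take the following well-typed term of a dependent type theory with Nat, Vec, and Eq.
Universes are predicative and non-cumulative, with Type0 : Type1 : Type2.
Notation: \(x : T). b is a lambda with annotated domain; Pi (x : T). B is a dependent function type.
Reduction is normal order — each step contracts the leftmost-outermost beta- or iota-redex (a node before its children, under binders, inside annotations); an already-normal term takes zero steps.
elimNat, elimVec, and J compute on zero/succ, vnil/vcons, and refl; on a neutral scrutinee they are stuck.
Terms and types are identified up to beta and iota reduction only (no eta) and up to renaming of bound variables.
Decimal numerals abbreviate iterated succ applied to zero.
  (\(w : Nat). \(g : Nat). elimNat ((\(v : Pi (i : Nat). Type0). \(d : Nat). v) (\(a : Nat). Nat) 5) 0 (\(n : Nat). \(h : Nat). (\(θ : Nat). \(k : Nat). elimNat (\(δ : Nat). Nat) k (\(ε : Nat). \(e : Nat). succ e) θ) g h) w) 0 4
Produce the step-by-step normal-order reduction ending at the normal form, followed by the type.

reduction (normal order):
  (\(w : Nat). \(g : Nat). elimNat ((\(v : Pi (i : Nat). Type0). \(d : Nat). v) (\(a : Nat). Nat) 5) 0 (\(n : Nat). \(h : Nat). (\(θ : Nat). \(k : Nat). elimNat (\(δ : Nat). Nat) k (\(ε : Nat). \(e : Nat). succ e) θ) g h) w) 0 4
  ~> (\(w : Nat). elimNat ((\(g : Pi (v : Nat). Type0). \(i : Nat). g) (\(d : Nat). Nat) 5) 0 (\(a : Nat). \(n : Nat). (\(h : Nat). \(θ : Nat). elimNat (\(k : Nat). Nat) θ (\(δ : Nat). \(ε : Nat). succ ε) h) w n) 0) 4
  ~> elimNat ((\(w : Pi (g : Nat). Type0). \(v : Nat). w) (\(i : Nat). Nat) 5) 0 (\(d : Nat). \(a : Nat). (\(n : Nat). \(h : Nat). elimNat (\(θ : Nat). Nat) h (\(k : Nat). \(δ : Nat). succ δ) n) 4 a) 0
  ~> 0
the term's type:
  Nat


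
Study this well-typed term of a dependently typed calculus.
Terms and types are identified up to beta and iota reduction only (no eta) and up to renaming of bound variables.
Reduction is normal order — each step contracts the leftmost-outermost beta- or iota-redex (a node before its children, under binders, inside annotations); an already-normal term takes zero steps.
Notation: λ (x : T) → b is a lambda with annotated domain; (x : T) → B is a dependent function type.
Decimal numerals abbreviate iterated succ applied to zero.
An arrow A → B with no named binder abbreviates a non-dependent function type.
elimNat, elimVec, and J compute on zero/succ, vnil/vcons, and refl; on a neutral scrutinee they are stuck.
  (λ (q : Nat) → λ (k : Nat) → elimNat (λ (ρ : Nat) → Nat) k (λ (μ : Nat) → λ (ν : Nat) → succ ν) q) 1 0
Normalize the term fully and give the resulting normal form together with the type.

normal form:
  1
the term's type:
  Nat
observation: the term reaches its normal form after 6 normal-order steps.
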